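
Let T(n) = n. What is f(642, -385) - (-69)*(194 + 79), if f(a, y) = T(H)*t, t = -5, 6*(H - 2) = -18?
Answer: 18842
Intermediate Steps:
H = -1 (H = 2 + (⅙)*(-18) = 2 - 3 = -1)
f(a, y) = 5 (f(a, y) = -1*(-5) = 5)
f(642, -385) - (-69)*(194 + 79) = 5 - (-69)*(194 + 79) = 5 - (-69)*273 = 5 - 1*(-18837) = 5 + 18837 = 18842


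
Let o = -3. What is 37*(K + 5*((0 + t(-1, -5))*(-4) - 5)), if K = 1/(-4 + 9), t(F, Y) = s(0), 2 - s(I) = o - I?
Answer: -23088/5 ≈ -4617.6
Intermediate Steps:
s(I) = 5 + I (s(I) = 2 - (-3 - I) = 2 + (3 + I) = 5 + I)
t(F, Y) = 5 (t(F, Y) = 5 + 0 = 5)
K = ⅕ (K = 1/5 = ⅕ ≈ 0.20000)
37*(K + 5*((0 + t(-1, -5))*(-4) - 5)) = 37*(⅕ + 5*((0 + 5)*(-4) - 5)) = 37*(⅕ + 5*(5*(-4) - 5)) = 37*(⅕ + 5*(-20 - 5)) = 37*(⅕ + 5*(-25)) = 37*(⅕ - 125) = 37*(-624/5) = -23088/5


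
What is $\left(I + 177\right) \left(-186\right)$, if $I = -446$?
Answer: $50034$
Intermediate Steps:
$\left(I + 177\right) \left(-186\right) = \left(-446 + 177\right) \left(-186\right) = \left(-269\right) \left(-186\right) = 50034$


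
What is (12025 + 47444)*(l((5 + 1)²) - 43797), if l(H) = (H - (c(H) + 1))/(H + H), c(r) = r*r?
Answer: -62534527835/24 ≈ -2.6056e+9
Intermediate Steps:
c(r) = r²
l(H) = (-1 + H - H²)/(2*H) (l(H) = (H - (H² + 1))/(H + H) = (H - (1 + H²))/((2*H)) = (H + (-1 - H²))*(1/(2*H)) = (-1 + H - H²)*(1/(2*H)) = (-1 + H - H²)/(2*H))
(12025 + 47444)*(l((5 + 1)²) - 43797) = (12025 + 47444)*((-1 + (5 + 1)² - ((5 + 1)²)²)/(2*((5 + 1)²)) - 43797) = 59469*((-1 + 6² - (6²)²)/(2*(6²)) - 43797) = 59469*((½)*(-1 + 36 - 1*36²)/36 - 43797) = 59469*((½)*(1/36)*(-1 + 36 - 1*1296) - 43797) = 59469*((½)*(1/36)*(-1 + 36 - 1296) - 43797) = 59469*((½)*(1/36)*(-1261) - 43797) = 59469*(-1261/72 - 43797) = 59469*(-3154645/72) = -62534527835/24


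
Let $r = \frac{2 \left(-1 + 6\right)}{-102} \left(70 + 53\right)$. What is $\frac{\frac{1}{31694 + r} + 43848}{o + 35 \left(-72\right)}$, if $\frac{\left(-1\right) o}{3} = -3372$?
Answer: $\frac{23616225881}{4091152428} \approx 5.7725$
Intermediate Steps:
$r = - \frac{205}{17}$ ($r = 2 \cdot 5 \left(- \frac{1}{102}\right) 123 = 10 \left(- \frac{1}{102}\right) 123 = \left(- \frac{5}{51}\right) 123 = - \frac{205}{17} \approx -12.059$)
$o = 10116$ ($o = \left(-3\right) \left(-3372\right) = 10116$)
$\frac{\frac{1}{31694 + r} + 43848}{o + 35 \left(-72\right)} = \frac{\frac{1}{31694 - \frac{205}{17}} + 43848}{10116 + 35 \left(-72\right)} = \frac{\frac{1}{\frac{538593}{17}} + 43848}{10116 - 2520} = \frac{\frac{17}{538593} + 43848}{7596} = \frac{23616225881}{538593} \cdot \frac{1}{7596} = \frac{23616225881}{4091152428}$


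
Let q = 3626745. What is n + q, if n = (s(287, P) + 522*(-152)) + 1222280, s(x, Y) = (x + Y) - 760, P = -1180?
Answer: 4768028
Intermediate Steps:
s(x, Y) = -760 + Y + x (s(x, Y) = (Y + x) - 760 = -760 + Y + x)
n = 1141283 (n = ((-760 - 1180 + 287) + 522*(-152)) + 1222280 = (-1653 - 79344) + 1222280 = -80997 + 1222280 = 1141283)
n + q = 1141283 + 3626745 = 4768028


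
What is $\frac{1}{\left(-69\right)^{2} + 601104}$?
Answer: $\frac{1}{605865} \approx 1.6505 \cdot 10^{-6}$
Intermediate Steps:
$\frac{1}{\left(-69\right)^{2} + 601104} = \frac{1}{4761 + 601104} = \frac{1}{605865}$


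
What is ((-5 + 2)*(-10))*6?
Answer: 180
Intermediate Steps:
((-5 + 2)*(-10))*6 = -3*(-10)*6 = 30*6 = 180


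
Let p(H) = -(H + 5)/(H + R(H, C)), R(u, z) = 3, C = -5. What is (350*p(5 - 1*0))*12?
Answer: -5250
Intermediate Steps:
p(H) = -(5 + H)/(3 + H) (p(H) = -(H + 5)/(H + 3) = -(5 + H)/(3 + H))
(350*p(5 - 1*0))*12 = (350*((-5 - (5 - 1*0))/(3 + (5 - 1*0))))*12 = (350*((-5 - (5 + 0))/(3 + (5 + 0))))*12 = (350*((-5 - 1*5)/(3 + 5)))*12 = (350*((-5 - 5)/8))*12 = (350*((⅛)*(-10)))*12 = (350*(-5/4))*12 = -875/2*12 = -5250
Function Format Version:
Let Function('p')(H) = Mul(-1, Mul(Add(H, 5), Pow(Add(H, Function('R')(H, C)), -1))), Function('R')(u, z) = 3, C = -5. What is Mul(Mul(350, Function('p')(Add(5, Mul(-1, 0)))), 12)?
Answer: -5250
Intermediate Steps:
Function('p')(H) = Mul(-1, Pow(Add(3, H), -1), Add(5, H)) (Function('p')(H) = Mul(-1, Mul(Add(H, 5), Pow(Add(H, 3), -1))) = Mul(-1, Mul(Add(5, H), Pow(Add(3, H), -1))) = Mul(-1, Mul(Pow(Add(3, H), -1), Add(5, H))) = Mul(-1, Pow(Add(3, H), -1), Add(5, H)))
Mul(Mul(350, Function('p')(Add(5, Mul(-1, 0)))), 12) = Mul(Mul(350, Mul(Pow(Add(3, Add(5, Mul(-1, 0))), -1), Add(-5, Mul(-1, Add(5, Mul(-1, 0)))))), 12) = Mul(Mul(350, Mul(Pow(Add(3, Add(5, 0)), -1), Add(-5, Mul(-1, Add(5, 0))))), 12) = Mul(Mul(350, Mul(Pow(Add(3, 5), -1), Add(-5, Mul(-1, 5)))), 12) = Mul(Mul(350, Mul(Pow(8, -1), Add(-5, -5))), 12) = Mul(Mul(350, Mul(Rational(1, 8), -10)), 12) = Mul(Mul(350, Rational(-5, 4)), 12) = Mul(Rational(-875, 2), 12) = -5250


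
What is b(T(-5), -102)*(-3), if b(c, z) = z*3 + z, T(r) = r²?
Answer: 1224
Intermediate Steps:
b(c, z) = 4*z (b(c, z) = 3*z + z = 4*z)
b(T(-5), -102)*(-3) = (4*(-102))*(-3) = -408*(-3) = 1224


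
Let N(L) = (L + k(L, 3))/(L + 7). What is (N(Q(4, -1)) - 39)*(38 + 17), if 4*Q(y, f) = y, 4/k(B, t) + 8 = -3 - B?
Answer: -25685/12 ≈ -2140.4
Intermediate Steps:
k(B, t) = 4/(-11 - B) (k(B, t) = 4/(-8 + (-3 - B)) = 4/(-11 - B))
Q(y, f) = y/4
N(L) = (L - 4/(11 + L))/(7 + L) (N(L) = (L - 4/(11 + L))/(L + 7) = (L - 4/(11 + L))/(7 + L))
(N(Q(4, -1)) - 39)*(38 + 17) = ((-4 + ((¼)*4)*(11 + (¼)*4))/((7 + (¼)*4)*(11 + (¼)*4)) - 39)*(38 + 17) = ((-4 + 1*(11 + 1))/((7 + 1)*(11 + 1)) - 39)*55 = ((-4 + 1*12)/(8*12) - 39)*55 = ((⅛)*(1/12)*(-4 + 12) - 39)*55 = ((⅛)*(1/12)*8 - 39)*55 = (1/12 - 39)*55 = -467/12*55 = -25685/12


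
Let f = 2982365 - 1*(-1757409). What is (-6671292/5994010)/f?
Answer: -1667823/7102563188435 ≈ -2.3482e-7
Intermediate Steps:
f = 4739774 (f = 2982365 + 1757409 = 4739774)
(-6671292/5994010)/f = -6671292/5994010/4739774 = -6671292*1/5994010*(1/4739774) = -3335646/2997005*1/4739774 = -1667823/7102563188435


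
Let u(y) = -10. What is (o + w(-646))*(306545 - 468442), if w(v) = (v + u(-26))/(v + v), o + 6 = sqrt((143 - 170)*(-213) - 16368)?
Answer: 287205278/323 - 161897*I*sqrt(10617) ≈ 8.8918e+5 - 1.6682e+7*I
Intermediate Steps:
o = -6 + I*sqrt(10617) (o = -6 + sqrt((143 - 170)*(-213) - 16368) = -6 + sqrt(-27*(-213) - 16368) = -6 + sqrt(5751 - 16368) = -6 + sqrt(-10617) = -6 + I*sqrt(10617) ≈ -6.0 + 103.04*I)
w(v) = (-10 + v)/(2*v) (w(v) = (v - 10)/(v + v) = (-10 + v)/((2*v)) = (-10 + v)*(1/(2*v)) = (-10 + v)/(2*v))
(o + w(-646))*(306545 - 468442) = ((-6 + I*sqrt(10617)) + (1/2)*(-10 - 646)/(-646))*(306545 - 468442) = ((-6 + I*sqrt(10617)) + (1/2)*(-1/646)*(-656))*(-161897) = ((-6 + I*sqrt(10617)) + 164/323)*(-161897) = (-1774/323 + I*sqrt(10617))*(-161897) = 287205278/323 - 161897*I*sqrt(10617)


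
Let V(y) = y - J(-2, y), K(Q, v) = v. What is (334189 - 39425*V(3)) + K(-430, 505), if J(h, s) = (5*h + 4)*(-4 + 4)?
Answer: 216419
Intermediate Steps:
J(h, s) = 0 (J(h, s) = (4 + 5*h)*0 = 0)
V(y) = y (V(y) = y - 1*0 = y + 0 = y)
(334189 - 39425*V(3)) + K(-430, 505) = (334189 - 39425*3) + 505 = (334189 - 118275) + 505 = 215914 + 505 = 216419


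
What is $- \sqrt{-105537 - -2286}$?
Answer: $- i \sqrt{103251} \approx - 321.33 i$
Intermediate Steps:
$- \sqrt{-105537 - -2286} = - \sqrt{-105537 + 2286} = - \sqrt{-103251} = - i \sqrt{103251}$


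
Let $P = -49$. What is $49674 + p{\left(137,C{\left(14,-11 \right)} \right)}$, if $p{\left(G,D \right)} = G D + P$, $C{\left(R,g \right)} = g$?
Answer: $48118$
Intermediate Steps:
$p{\left(G,D \right)} = -49 + D G$ ($p{\left(G,D \right)} = G D - 49 = D G - 49 = -49 + D G$)
$49674 + p{\left(137,C{\left(14,-11 \right)} \right)} = 49674 - 1556 = 48118$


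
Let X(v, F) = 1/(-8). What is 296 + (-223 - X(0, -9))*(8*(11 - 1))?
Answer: -17534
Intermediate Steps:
X(v, F) = -⅛
296 + (-223 - X(0, -9))*(8*(11 - 1)) = 296 + (-223 - 1*(-⅛))*(8*(11 - 1)) = 296 + (-223 + ⅛)*(8*10) = 296 - 1783/8*80 = 296 - 17830 = -17534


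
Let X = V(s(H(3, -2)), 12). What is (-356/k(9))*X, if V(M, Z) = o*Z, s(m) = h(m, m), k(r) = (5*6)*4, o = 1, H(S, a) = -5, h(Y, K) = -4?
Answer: -178/5 ≈ -35.600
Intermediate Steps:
k(r) = 120 (k(r) = 30*4 = 120)
s(m) = -4
V(M, Z) = Z (V(M, Z) = 1*Z = Z)
X = 12
(-356/k(9))*X = -356/120*12 = -356*1/120*12 = -89/30*12 = -178/5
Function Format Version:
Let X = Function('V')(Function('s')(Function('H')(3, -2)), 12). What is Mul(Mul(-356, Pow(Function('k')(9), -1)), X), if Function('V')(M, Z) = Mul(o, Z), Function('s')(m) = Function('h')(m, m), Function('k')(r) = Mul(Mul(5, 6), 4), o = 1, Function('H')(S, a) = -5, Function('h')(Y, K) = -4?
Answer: Rational(-178, 5) ≈ -35.600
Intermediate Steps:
Function('k')(r) = 120 (Function('k')(r) = Mul(30, 4) = 120)
Function('s')(m) = -4
Function('V')(M, Z) = Z (Function('V')(M, Z) = Mul(1, Z) = Z)
X = 12
Mul(Mul(-356, Pow(Function('k')(9), -1)), X) = Mul(Mul(-356, Pow(120, -1)), 12) = Mul(Mul(-356, Rational(1, 120)), 12) = Mul(Rational(-89, 30), 12) = Rational(-178, 5)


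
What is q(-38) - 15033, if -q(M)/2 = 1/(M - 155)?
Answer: -2901367/193 ≈ -15033.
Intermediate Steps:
q(M) = -2/(-155 + M) (q(M) = -2/(M - 155) = -2/(-155 + M))
q(-38) - 15033 = -2/(-155 - 38) - 15033 = -2/(-193) - 15033 = -2*(-1/193) - 15033 = 2/193 - 15033 = -2901367/193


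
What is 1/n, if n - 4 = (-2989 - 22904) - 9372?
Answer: -1/35261 ≈ -2.8360e-5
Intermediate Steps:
n = -35261 (n = 4 + ((-2989 - 22904) - 9372) = 4 + (-25893 - 9372) = 4 - 35265 = -35261)
1/n = 1/(-35261) = -1/35261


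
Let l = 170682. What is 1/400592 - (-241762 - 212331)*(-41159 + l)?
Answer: 23561013824282289/400592 ≈ 5.8815e+10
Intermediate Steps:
1/400592 - (-241762 - 212331)*(-41159 + l) = 1/400592 - (-241762 - 212331)*(-41159 + 170682) = 1/400592 - (-454093)*129523 = 1/400592 - 1*(-58815487639) = 1/400592 + 58815487639 = 23561013824282289/400592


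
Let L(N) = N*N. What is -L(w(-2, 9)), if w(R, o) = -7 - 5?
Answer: -144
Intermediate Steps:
w(R, o) = -12
L(N) = N²
-L(w(-2, 9)) = -1*(-12)² = -1*144 = -144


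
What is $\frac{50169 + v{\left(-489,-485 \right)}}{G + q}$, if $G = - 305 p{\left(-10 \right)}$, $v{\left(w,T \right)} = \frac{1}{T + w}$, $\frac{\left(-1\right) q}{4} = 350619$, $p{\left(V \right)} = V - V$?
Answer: $- \frac{48864605}{1366011624} \approx -0.035772$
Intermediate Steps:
$p{\left(V \right)} = 0$
$q = -1402476$ ($q = \left(-4\right) 350619 = -1402476$)
$G = 0$ ($G = \left(-305\right) 0 = 0$)
$\frac{50169 + v{\left(-489,-485 \right)}}{G + q} = \frac{50169 + \frac{1}{-485 - 489}}{0 - 1402476} = \frac{50169 + \frac{1}{-974}}{-1402476} = \left(50169 - \frac{1}{974}\right) \left(- \frac{1}{1402476}\right) = \frac{48864605}{974} \left(- \frac{1}{1402476}\right) = - \frac{48864605}{1366011624}$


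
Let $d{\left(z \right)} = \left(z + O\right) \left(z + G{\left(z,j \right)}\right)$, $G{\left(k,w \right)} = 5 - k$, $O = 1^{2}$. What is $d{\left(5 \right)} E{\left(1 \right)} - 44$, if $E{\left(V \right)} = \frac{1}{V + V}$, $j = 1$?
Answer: $-29$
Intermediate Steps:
$O = 1$
$E{\left(V \right)} = \frac{1}{2 V}$
$d{\left(z \right)} = 5 + 5 z$ ($d{\left(z \right)} = \left(z + 1\right) \left(z - \left(-5 + z\right)\right) = \left(1 + z\right) 5 = 5 + 5 z$)
$d{\left(5 \right)} E{\left(1 \right)} - 44 = \left(5 + 5 \cdot 5\right) \frac{1}{2 \cdot 1} - 44 = \left(5 + 25\right) \frac{1}{2} \cdot 1 - 44 = 30 \cdot \frac{1}{2} - 44 = 15 - 44 = -29$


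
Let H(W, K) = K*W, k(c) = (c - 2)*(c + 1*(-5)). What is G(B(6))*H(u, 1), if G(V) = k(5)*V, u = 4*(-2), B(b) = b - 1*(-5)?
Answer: 0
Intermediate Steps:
B(b) = 5 + b (B(b) = b + 5 = 5 + b)
k(c) = (-5 + c)*(-2 + c) (k(c) = (-2 + c)*(c - 5) = (-2 + c)*(-5 + c) = (-5 + c)*(-2 + c))
u = -8
G(V) = 0 (G(V) = (10 + 5**2 - 7*5)*V = (10 + 25 - 35)*V = 0*V = 0)
G(B(6))*H(u, 1) = 0*(1*(-8)) = 0*(-8) = 0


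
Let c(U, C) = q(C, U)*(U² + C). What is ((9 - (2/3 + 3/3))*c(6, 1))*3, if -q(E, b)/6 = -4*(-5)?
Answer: -97680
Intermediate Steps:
q(E, b) = -120 (q(E, b) = -(-24)*(-5) = -6*20 = -120)
c(U, C) = -120*C - 120*U² (c(U, C) = -120*(U² + C) = -120*(C + U²) = -120*C - 120*U²)
((9 - (2/3 + 3/3))*c(6, 1))*3 = ((9 - (2/3 + 3/3))*(-120*1 - 120*6²))*3 = ((9 - (2*(⅓) + 3*(⅓)))*(-120 - 120*36))*3 = ((9 - (⅔ + 1))*(-120 - 4320))*3 = ((9 - 1*5/3)*(-4440))*3 = ((9 - 5/3)*(-4440))*3 = ((22/3)*(-4440))*3 = -32560*3 = -97680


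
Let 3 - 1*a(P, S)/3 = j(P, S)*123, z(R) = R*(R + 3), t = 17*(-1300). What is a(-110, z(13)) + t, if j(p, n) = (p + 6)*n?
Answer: 7960117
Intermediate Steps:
t = -22100
z(R) = R*(3 + R)
j(p, n) = n*(6 + p) (j(p, n) = (6 + p)*n = n*(6 + p))
a(P, S) = 9 - 369*S*(6 + P) (a(P, S) = 9 - 3*S*(6 + P)*123 = 9 - 369*S*(6 + P))
a(-110, z(13)) + t = (9 - 369*13*(3 + 13)*(6 - 110)) - 22100 = (9 - 369*13*16*(-104)) - 22100 = (9 - 369*208*(-104)) - 22100 = (9 + 7982208) - 22100 = 7982217 - 22100 = 7960117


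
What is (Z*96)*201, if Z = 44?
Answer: 849024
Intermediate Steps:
(Z*96)*201 = (44*96)*201 = 4224*201 = 849024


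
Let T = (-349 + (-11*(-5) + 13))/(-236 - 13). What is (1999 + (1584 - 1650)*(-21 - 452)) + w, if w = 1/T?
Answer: 9334226/281 ≈ 33218.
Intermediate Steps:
T = 281/249 (T = (-349 + (55 + 13))/(-249) = (-349 + 68)*(-1/249) = -281*(-1/249) = 281/249 ≈ 1.1285)
w = 249/281 (w = 1/(281/249) = 249/281 ≈ 0.88612)
(1999 + (1584 - 1650)*(-21 - 452)) + w = (1999 + (1584 - 1650)*(-21 - 452)) + 249/281 = (1999 - 66*(-473)) + 249/281 = (1999 + 31218) + 249/281 = 33217 + 249/281 = 9334226/281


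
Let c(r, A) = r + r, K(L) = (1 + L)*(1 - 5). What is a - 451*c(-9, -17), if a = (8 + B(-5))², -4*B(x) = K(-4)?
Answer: 8143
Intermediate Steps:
K(L) = -4 - 4*L (K(L) = (1 + L)*(-4) = -4 - 4*L)
B(x) = -3 (B(x) = -(-4 - 4*(-4))/4 = -(-4 + 16)/4 = -¼*12 = -3)
c(r, A) = 2*r
a = 25 (a = (8 - 3)² = 5² = 25)
a - 451*c(-9, -17) = 25 - 902*(-9) = 25 - 451*(-18) = 25 + 8118 = 8143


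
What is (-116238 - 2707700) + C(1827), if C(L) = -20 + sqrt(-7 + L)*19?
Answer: -2823958 + 38*sqrt(455) ≈ -2.8231e+6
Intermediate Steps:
C(L) = -20 + 19*sqrt(-7 + L)
(-116238 - 2707700) + C(1827) = (-116238 - 2707700) + (-20 + 19*sqrt(-7 + 1827)) = -2823938 + (-20 + 19*sqrt(1820)) = -2823938 + (-20 + 19*(2*sqrt(455))) = -2823938 + (-20 + 38*sqrt(455)) = -2823958 + 38*sqrt(455)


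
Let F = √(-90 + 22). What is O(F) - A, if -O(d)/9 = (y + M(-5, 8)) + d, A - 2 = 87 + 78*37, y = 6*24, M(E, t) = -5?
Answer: -4226 - 18*I*√17 ≈ -4226.0 - 74.216*I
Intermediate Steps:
y = 144
F = 2*I*√17 (F = √(-68) = 2*I*√17 ≈ 8.2462*I)
A = 2975 (A = 2 + (87 + 78*37) = 2 + (87 + 2886) = 2 + 2973 = 2975)
O(d) = -1251 - 9*d (O(d) = -9*((144 - 5) + d) = -9*(139 + d) = -1251 - 9*d)
O(F) - A = (-1251 - 18*I*√17) - 1*2975 = (-1251 - 18*I*√17) - 2975 = -4226 - 18*I*√17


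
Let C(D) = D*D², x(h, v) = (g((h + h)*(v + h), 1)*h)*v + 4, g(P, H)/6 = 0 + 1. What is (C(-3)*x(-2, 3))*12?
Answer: 10368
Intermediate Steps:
g(P, H) = 6 (g(P, H) = 6*(0 + 1) = 6*1 = 6)
x(h, v) = 4 + 6*h*v (x(h, v) = (6*h)*v + 4 = 6*h*v + 4 = 4 + 6*h*v)
C(D) = D³
(C(-3)*x(-2, 3))*12 = ((-3)³*(4 + 6*(-2)*3))*12 = -27*(4 - 36)*12 = -27*(-32)*12 = 864*12 = 10368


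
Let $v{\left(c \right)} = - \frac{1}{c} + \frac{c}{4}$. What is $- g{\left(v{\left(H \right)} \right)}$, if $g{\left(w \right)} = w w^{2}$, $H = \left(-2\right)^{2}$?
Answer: $- \frac{27}{64} \approx -0.42188$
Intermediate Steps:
$H = 4$
$v{\left(c \right)} = - \frac{1}{c} + \frac{c}{4}$ ($v{\left(c \right)} = - \frac{1}{c} + c \frac{1}{4} = - \frac{1}{c} + \frac{c}{4}$)
$g{\left(w \right)} = w^{3}$
$- g{\left(v{\left(H \right)} \right)} = - \left(- \frac{1}{4} + \frac{1}{4} \cdot 4\right)^{3} = - \left(\left(-1\right) \frac{1}{4} + 1\right)^{3} = - \left(- \frac{1}{4} + 1\right)^{3} = - \left(\frac{3}{4}\right)^{3} = \left(-1\right) \frac{27}{64} = - \frac{27}{64}$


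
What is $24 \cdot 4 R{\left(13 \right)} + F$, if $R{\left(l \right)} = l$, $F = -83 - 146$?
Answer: $1019$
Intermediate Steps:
$F = -229$ ($F = -83 - 146 = -229$)
$24 \cdot 4 R{\left(13 \right)} + F = 24 \cdot 4 \cdot 13 - 229 = 96 \cdot 13 - 229 = 1248 - 229 = 1019$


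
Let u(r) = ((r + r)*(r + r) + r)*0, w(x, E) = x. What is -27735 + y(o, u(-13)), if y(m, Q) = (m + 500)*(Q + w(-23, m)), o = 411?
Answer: -48688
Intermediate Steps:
u(r) = 0 (u(r) = ((2*r)*(2*r) + r)*0 = (4*r² + r)*0 = (r + 4*r²)*0 = 0)
y(m, Q) = (-23 + Q)*(500 + m) (y(m, Q) = (m + 500)*(Q - 23) = (500 + m)*(-23 + Q) = (-23 + Q)*(500 + m))
-27735 + y(o, u(-13)) = -27735 + (-11500 - 23*411 + 500*0 + 0*411) = -27735 + (-11500 - 9453 + 0 + 0) = -27735 - 20953 = -48688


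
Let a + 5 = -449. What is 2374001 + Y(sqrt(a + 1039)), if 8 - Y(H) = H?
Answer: 2374009 - 3*sqrt(65) ≈ 2.3740e+6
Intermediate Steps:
a = -454 (a = -5 - 449 = -454)
Y(H) = 8 - H
2374001 + Y(sqrt(a + 1039)) = 2374001 + (8 - sqrt(-454 + 1039)) = 2374001 + (8 - sqrt(585)) = 2374001 + (8 - 3*sqrt(65)) = 2374009 - 3*sqrt(65)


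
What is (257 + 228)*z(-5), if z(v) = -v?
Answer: 2425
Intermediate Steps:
(257 + 228)*z(-5) = (257 + 228)*(-1*(-5)) = 485*5 = 2425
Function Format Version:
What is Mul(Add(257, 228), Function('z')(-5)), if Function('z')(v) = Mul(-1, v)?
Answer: 2425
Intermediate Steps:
Mul(Add(257, 228), Function('z')(-5)) = Mul(Add(257, 228), Mul(-1, -5)) = Mul(485, 5) = 2425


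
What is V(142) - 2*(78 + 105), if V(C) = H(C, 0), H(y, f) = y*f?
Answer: -366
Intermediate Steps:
H(y, f) = f*y
V(C) = 0 (V(C) = 0*C = 0)
V(142) - 2*(78 + 105) = 0 - 2*(78 + 105) = 0 - 2*183 = 0 - 1*366 = 0 - 366 = -366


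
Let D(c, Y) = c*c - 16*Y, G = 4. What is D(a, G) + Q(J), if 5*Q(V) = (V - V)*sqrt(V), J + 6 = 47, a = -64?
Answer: 4032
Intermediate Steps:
J = 41 (J = -6 + 47 = 41)
D(c, Y) = c**2 - 16*Y
Q(V) = 0 (Q(V) = ((V - V)*sqrt(V))/5 = (0*sqrt(V))/5 = (1/5)*0 = 0)
D(a, G) + Q(J) = ((-64)**2 - 16*4) + 0 = (4096 - 64) + 0 = 4032 + 0 = 4032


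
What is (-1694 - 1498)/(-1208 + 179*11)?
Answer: -3192/761 ≈ -4.1945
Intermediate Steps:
(-1694 - 1498)/(-1208 + 179*11) = -3192/(-1208 + 1969) = -3192/761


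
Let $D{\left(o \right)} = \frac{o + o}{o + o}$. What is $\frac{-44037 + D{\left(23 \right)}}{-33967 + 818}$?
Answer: $\frac{44036}{33149} \approx 1.3284$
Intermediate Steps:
$D{\left(o \right)} = 1$ ($D{\left(o \right)} = \frac{2 o}{2 o} = 2 o \frac{1}{2 o} = 1$)
$\frac{-44037 + D{\left(23 \right)}}{-33967 + 818} = \frac{-44037 + 1}{-33967 + 818} = - \frac{44036}{-33149} = \left(-44036\right) \left(- \frac{1}{33149}\right) = \frac{44036}{33149}$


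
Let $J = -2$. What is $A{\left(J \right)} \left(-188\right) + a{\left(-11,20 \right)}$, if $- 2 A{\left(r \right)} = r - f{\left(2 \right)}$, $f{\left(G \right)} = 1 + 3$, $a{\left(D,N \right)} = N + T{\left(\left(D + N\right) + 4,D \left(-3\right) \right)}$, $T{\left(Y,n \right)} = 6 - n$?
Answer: $-571$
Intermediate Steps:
$a{\left(D,N \right)} = 6 + N + 3 D$ ($a{\left(D,N \right)} = N - \left(-6 + D \left(-3\right)\right) = N - \left(-6 - 3 D\right) = N + \left(6 + 3 D\right) = 6 + N + 3 D$)
$f{\left(G \right)} = 4$
$A{\left(r \right)} = 2 - \frac{r}{2}$ ($A{\left(r \right)} = - \frac{r - 4}{2} = - \frac{-4 + r}{2} = 2 - \frac{r}{2}$)
$A{\left(J \right)} \left(-188\right) + a{\left(-11,20 \right)} = \left(2 - -1\right) \left(-188\right) + \left(6 + 20 + 3 \left(-11\right)\right) = \left(2 + 1\right) \left(-188\right) + \left(6 + 20 - 33\right) = 3 \left(-188\right) - 7 = -564 - 7 = -571$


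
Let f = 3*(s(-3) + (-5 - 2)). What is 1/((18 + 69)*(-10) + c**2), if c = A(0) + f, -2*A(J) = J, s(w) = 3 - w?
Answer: -1/861 ≈ -0.0011614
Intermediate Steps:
A(J) = -J/2
f = -3 (f = 3*((3 - 1*(-3)) + (-5 - 2)) = 3*((3 + 3) - 7) = 3*(6 - 7) = 3*(-1) = -3)
c = -3 (c = -1/2*0 - 3 = 0 - 3 = -3)
1/((18 + 69)*(-10) + c**2) = 1/((18 + 69)*(-10) + (-3)**2) = 1/(87*(-10) + 9) = 1/(-870 + 9) = 1/(-861) = -1/861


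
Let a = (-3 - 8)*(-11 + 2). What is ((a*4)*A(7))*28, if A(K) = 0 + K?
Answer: 77616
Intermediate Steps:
a = 99 (a = -11*(-9) = 99)
A(K) = K
((a*4)*A(7))*28 = ((99*4)*7)*28 = (396*7)*28 = 2772*28 = 77616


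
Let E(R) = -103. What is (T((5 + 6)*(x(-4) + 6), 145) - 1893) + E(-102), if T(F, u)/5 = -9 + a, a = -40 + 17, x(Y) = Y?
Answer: -2156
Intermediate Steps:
a = -23
T(F, u) = -160 (T(F, u) = 5*(-9 - 23) = 5*(-32) = -160)
(T((5 + 6)*(x(-4) + 6), 145) - 1893) + E(-102) = (-160 - 1893) - 103 = -2053 - 103 = -2156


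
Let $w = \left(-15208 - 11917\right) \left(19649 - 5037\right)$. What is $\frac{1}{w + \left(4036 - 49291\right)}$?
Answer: $- \frac{1}{396395755} \approx -2.5227 \cdot 10^{-9}$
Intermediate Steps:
$w = -396350500$ ($w = \left(-27125\right) 14612 = -396350500$)
$\frac{1}{w + \left(4036 - 49291\right)} = \frac{1}{-396350500 + \left(4036 - 49291\right)} = \frac{1}{-396350500 - 45255} = \frac{1}{-396395755} = - \frac{1}{396395755}$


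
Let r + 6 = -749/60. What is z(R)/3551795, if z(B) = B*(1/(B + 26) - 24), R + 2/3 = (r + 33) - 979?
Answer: 2175506009/333566827425 ≈ 0.0065219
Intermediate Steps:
r = -1109/60 (r = -6 - 749/60 = -1109/60 ≈ -18.483)
R = -19303/20 (R = -⅔ + ((-1109/60 + 33) - 979) = -⅔ + (871/60 - 979) = -⅔ - 57869/60 = -19303/20 ≈ -965.15)
z(B) = B*(-24 + 1/(26 + B)) (z(B) = B*(1/(26 + B) - 24) = B*(-24 + 1/(26 + B)))
z(R)/3551795 = -1*(-19303/20)*(623 + 24*(-19303/20))/(26 - 19303/20)/3551795 = -1*(-19303/20)*(623 - 115818/5)/(-18783/20)*(1/3551795) = -1*(-19303/20)*(-20/18783)*(-112703/5)*(1/3551795) = (2175506009/93915)*(1/3551795) = 2175506009/333566827425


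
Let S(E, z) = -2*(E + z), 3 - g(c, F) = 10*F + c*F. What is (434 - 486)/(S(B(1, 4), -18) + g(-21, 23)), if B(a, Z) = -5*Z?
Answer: -13/83 ≈ -0.15663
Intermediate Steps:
g(c, F) = 3 - 10*F - F*c (g(c, F) = 3 - (10*F + c*F) = 3 - (10*F + F*c) = 3 + (-10*F - F*c) = 3 - 10*F - F*c)
S(E, z) = -2*E - 2*z
(434 - 486)/(S(B(1, 4), -18) + g(-21, 23)) = (434 - 486)/((-(-10)*4 - 2*(-18)) + (3 - 10*23 - 1*23*(-21))) = -52/((-2*(-20) + 36) + (3 - 230 + 483)) = -52/((40 + 36) + 256) = -52/(76 + 256) = -52/332 = -52*1/332 = -13/83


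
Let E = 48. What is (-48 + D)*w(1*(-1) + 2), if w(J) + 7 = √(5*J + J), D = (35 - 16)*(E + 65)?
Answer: -14693 + 2099*√6 ≈ -9551.5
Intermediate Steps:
D = 2147 (D = (35 - 16)*(48 + 65) = 19*113 = 2147)
w(J) = -7 + √6*√J (w(J) = -7 + √(5*J + J) = -7 + √(6*J) = -7 + √6*√J)
(-48 + D)*w(1*(-1) + 2) = (-48 + 2147)*(-7 + √6*√(1*(-1) + 2)) = 2099*(-7 + √6*√(-1 + 2)) = 2099*(-7 + √6*√1) = 2099*(-7 + √6*1) = 2099*(-7 + √6) = -14693 + 2099*√6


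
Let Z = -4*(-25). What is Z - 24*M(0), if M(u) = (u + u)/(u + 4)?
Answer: 100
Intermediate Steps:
M(u) = 2*u/(4 + u) (M(u) = (2*u)/(4 + u) = 2*u/(4 + u))
Z = 100
Z - 24*M(0) = 100 - 48*0/(4 + 0) = 100 - 48*0/4 = 100 - 24*0 = 100 + 0 = 100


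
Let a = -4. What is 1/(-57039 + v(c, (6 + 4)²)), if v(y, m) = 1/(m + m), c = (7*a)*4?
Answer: -200/11407799 ≈ -1.7532e-5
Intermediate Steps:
c = -112 (c = (7*(-4))*4 = -28*4 = -112)
v(y, m) = 1/(2*m)
1/(-57039 + v(c, (6 + 4)²)) = 1/(-57039 + 1/(2*((6 + 4)²))) = 1/(-57039 + 1/(2*(10²))) = 1/(-57039 + (½)/100) = 1/(-57039 + (½)*(1/100)) = 1/(-57039 + 1/200) = 1/(-11407799/200) = -200/11407799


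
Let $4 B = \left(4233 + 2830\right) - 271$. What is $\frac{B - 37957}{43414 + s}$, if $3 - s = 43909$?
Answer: $\frac{36259}{492} \approx 73.697$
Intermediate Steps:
$s = -43906$ ($s = 3 - 43909 = -43906$)
$B = 1698$ ($B = \frac{\left(4233 + 2830\right) - 271}{4} = \frac{7063 - 271}{4} = \frac{1}{4} \cdot 6792 = 1698$)
$\frac{B - 37957}{43414 + s} = \frac{1698 - 37957}{43414 - 43906} = - \frac{36259}{-492} = \left(-36259\right) \left(- \frac{1}{492}\right) = \frac{36259}{492}$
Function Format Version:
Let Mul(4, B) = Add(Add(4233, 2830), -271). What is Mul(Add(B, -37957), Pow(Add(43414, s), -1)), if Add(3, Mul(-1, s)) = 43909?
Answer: Rational(36259, 492) ≈ 73.697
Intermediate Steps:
s = -43906 (s = Add(3, Mul(-1, 43909)) = Add(3, -43909) = -43906)
B = 1698 (B = Mul(Rational(1, 4), Add(Add(4233, 2830), -271)) = Mul(Rational(1, 4), Add(7063, -271)) = Mul(Rational(1, 4), 6792) = 1698)
Mul(Add(B, -37957), Pow(Add(43414, s), -1)) = Mul(Add(1698, -37957), Pow(Add(43414, -43906), -1)) = Mul(-36259, Pow(-492, -1)) = Mul(-36259, Rational(-1, 492)) = Rational(36259, 492)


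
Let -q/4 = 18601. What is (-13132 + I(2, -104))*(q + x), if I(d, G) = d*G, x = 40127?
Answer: 457255180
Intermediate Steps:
q = -74404 (q = -4*18601 = -74404)
I(d, G) = G*d
(-13132 + I(2, -104))*(q + x) = (-13132 - 104*2)*(-74404 + 40127) = (-13132 - 208)*(-34277) = -13340*(-34277) = 457255180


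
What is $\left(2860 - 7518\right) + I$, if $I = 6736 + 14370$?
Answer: $16448$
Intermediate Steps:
$I = 21106$
$\left(2860 - 7518\right) + I = \left(2860 - 7518\right) + 21106 = -4658 + 21106 = 16448$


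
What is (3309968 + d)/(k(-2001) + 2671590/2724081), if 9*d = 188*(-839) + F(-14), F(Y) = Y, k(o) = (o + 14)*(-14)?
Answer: 4484437531847/37890578424 ≈ 118.35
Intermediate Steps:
k(o) = -196 - 14*o (k(o) = (14 + o)*(-14) = -196 - 14*o)
d = -52582/3 (d = (188*(-839) - 14)/9 = (-157732 - 14)/9 = (⅑)*(-157746) = -52582/3 ≈ -17527.)
(3309968 + d)/(k(-2001) + 2671590/2724081) = (3309968 - 52582/3)/((-196 - 14*(-2001)) + 2671590/2724081) = 9877322/(3*((-196 + 28014) + 2671590*(1/2724081))) = 9877322/(3*(27818 + 890530/908027)) = 9877322/(3*(25260385616/908027)) = (9877322/3)*(908027/25260385616) = 4484437531847/37890578424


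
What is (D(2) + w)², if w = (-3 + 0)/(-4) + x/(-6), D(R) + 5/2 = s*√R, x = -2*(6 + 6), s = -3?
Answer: 369/16 - 27*√2/2 ≈ 3.9706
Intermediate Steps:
x = -24 (x = -2*12 = -24)
D(R) = -5/2 - 3*√R
w = 19/4 (w = (-3 + 0)/(-4) - 24/(-6) = -3*(-¼) - 24*(-⅙) = ¾ + 4 = 19/4 ≈ 4.7500)
(D(2) + w)² = ((-5/2 - 3*√2) + 19/4)² = (9/4 - 3*√2)²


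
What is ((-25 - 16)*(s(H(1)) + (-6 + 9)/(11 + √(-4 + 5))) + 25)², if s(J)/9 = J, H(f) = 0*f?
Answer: 3481/16 ≈ 217.56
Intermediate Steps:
H(f) = 0
s(J) = 9*J
((-25 - 16)*(s(H(1)) + (-6 + 9)/(11 + √(-4 + 5))) + 25)² = ((-25 - 16)*(9*0 + (-6 + 9)/(11 + √(-4 + 5))) + 25)² = (-41*(0 + 3/(11 + √1)) + 25)² = (-41*(0 + 3/(11 + 1)) + 25)² = (-41*(0 + 3/12) + 25)² = (-41*(0 + 3*(1/12)) + 25)² = (-41*(0 + ¼) + 25)² = (-41*¼ + 25)² = (-41/4 + 25)² = (59/4)² = 3481/16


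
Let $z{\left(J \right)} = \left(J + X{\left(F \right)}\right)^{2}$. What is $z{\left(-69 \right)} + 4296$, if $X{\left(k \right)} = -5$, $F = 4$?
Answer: $9772$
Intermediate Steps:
$z{\left(J \right)} = \left(-5 + J\right)^{2}$ ($z{\left(J \right)} = \left(J - 5\right)^{2} = \left(-5 + J\right)^{2}$)
$z{\left(-69 \right)} + 4296 = \left(-5 - 69\right)^{2} + 4296 = \left(-74\right)^{2} + 4296 = 5476 + 4296 = 9772$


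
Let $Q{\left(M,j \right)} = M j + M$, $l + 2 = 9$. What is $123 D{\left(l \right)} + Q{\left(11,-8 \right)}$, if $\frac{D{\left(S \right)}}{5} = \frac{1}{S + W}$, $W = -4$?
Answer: $128$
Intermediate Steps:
$l = 7$ ($l = -2 + 9 = 7$)
$D{\left(S \right)} = \frac{5}{-4 + S}$ ($D{\left(S \right)} = \frac{5}{S - 4} = \frac{5}{-4 + S}$)
$Q{\left(M,j \right)} = M + M j$
$123 D{\left(l \right)} + Q{\left(11,-8 \right)} = 123 \frac{5}{-4 + 7} + 11 \left(1 - 8\right) = 123 \cdot \frac{5}{3} + 11 \left(-7\right) = 123 \cdot 5 \cdot \frac{1}{3} - 77 = 123 \cdot \frac{5}{3} - 77 = 205 - 77 = 128$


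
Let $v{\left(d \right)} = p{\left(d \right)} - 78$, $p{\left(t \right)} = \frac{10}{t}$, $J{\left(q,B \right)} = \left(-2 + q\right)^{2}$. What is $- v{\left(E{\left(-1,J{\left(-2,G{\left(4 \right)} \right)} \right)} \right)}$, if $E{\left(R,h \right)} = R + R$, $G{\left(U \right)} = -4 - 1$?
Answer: $83$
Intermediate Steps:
$G{\left(U \right)} = -5$
$E{\left(R,h \right)} = 2 R$
$v{\left(d \right)} = -78 + \frac{10}{d}$ ($v{\left(d \right)} = \frac{10}{d} - 78 = -78 + \frac{10}{d}$)
$- v{\left(E{\left(-1,J{\left(-2,G{\left(4 \right)} \right)} \right)} \right)} = - (-78 + \frac{10}{2 \left(-1\right)}) = - (-78 + \frac{10}{-2}) = - (-78 + 10 \left(- \frac{1}{2}\right)) = - (-78 - 5) = \left(-1\right) \left(-83\right) = 83$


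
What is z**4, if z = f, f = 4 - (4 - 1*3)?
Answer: 81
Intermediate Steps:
f = 3 (f = 4 - (4 - 3) = 4 - 1*1 = 4 - 1 = 3)
z = 3
z**4 = 3**4 = 81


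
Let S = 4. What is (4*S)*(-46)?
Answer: -736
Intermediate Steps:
(4*S)*(-46) = (4*4)*(-46) = 16*(-46) = -736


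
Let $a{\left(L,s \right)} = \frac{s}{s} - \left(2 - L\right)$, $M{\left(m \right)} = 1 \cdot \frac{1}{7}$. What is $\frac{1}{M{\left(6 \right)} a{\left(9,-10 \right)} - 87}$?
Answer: $- \frac{7}{601} \approx -0.011647$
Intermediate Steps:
$M{\left(m \right)} = \frac{1}{7}$ ($M{\left(m \right)} = 1 \cdot \frac{1}{7} = \frac{1}{7}$)
$a{\left(L,s \right)} = -1 + L$ ($a{\left(L,s \right)} = 1 + \left(-2 + L\right) = -1 + L$)
$\frac{1}{M{\left(6 \right)} a{\left(9,-10 \right)} - 87} = \frac{1}{\frac{-1 + 9}{7} - 87} = \frac{1}{\frac{1}{7} \cdot 8 - 87} = \frac{1}{\frac{8}{7} - 87} = \frac{1}{- \frac{601}{7}} = - \frac{7}{601}$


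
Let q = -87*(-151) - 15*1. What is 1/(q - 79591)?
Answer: -1/66469 ≈ -1.5045e-5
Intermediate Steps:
q = 13122 (q = 13137 - 15 = 13122)
1/(q - 79591) = 1/(13122 - 79591) = 1/(-66469) = -1/66469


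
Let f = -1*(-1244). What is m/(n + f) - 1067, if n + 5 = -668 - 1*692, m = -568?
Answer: -128539/121 ≈ -1062.3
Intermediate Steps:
f = 1244
n = -1365 (n = -5 + (-668 - 1*692) = -5 + (-668 - 692) = -5 - 1360 = -1365)
m/(n + f) - 1067 = -568/(-1365 + 1244) - 1067 = -568/(-121) - 1067 = -568*(-1/121) - 1067 = 568/121 - 1067 = -128539/121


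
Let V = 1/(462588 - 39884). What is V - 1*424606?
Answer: -179482654623/422704 ≈ -4.2461e+5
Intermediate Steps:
V = 1/422704 ≈ 2.3657e-6
V - 1*424606 = 1/422704 - 1*424606 = 1/422704 - 424606 = -179482654623/422704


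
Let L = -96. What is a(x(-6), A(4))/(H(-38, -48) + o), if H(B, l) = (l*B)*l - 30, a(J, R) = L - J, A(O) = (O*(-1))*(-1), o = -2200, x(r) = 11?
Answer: 107/89782 ≈ 0.0011918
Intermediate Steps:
A(O) = O (A(O) = -O*(-1) = O)
a(J, R) = -96 - J
H(B, l) = -30 + B*l**2 (H(B, l) = (B*l)*l - 30 = B*l**2 - 30 = -30 + B*l**2)
a(x(-6), A(4))/(H(-38, -48) + o) = (-96 - 1*11)/((-30 - 38*(-48)**2) - 2200) = (-96 - 11)/((-30 - 38*2304) - 2200) = -107/((-30 - 87552) - 2200) = -107/(-87582 - 2200) = -107/(-89782) = -107*(-1/89782) = 107/89782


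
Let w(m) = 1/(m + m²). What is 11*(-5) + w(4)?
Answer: -1099/20 ≈ -54.950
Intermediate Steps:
11*(-5) + w(4) = 11*(-5) + 1/(4*(1 + 4)) = -55 + (¼)/5 = -55 + (¼)*(⅕) = -55 + 1/20 = -1099/20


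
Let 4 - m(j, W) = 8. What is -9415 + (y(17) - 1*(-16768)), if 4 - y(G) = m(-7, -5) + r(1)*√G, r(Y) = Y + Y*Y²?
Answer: 7361 - 2*√17 ≈ 7352.8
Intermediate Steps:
m(j, W) = -4 (m(j, W) = 4 - 1*8 = 4 - 8 = -4)
r(Y) = Y + Y³
y(G) = 8 - 2*√G (y(G) = 4 - (-4 + (1 + 1³)*√G) = 4 - (-4 + (1 + 1)*√G) = 4 - (-4 + 2*√G) = 4 + (4 - 2*√G) = 8 - 2*√G)
-9415 + (y(17) - 1*(-16768)) = -9415 + ((8 - 2*√17) - 1*(-16768)) = -9415 + ((8 - 2*√17) + 16768) = -9415 + (16776 - 2*√17) = 7361 - 2*√17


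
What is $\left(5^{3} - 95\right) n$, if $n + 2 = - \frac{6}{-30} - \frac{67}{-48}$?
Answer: $- \frac{97}{8} \approx -12.125$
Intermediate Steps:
$n = - \frac{97}{240}$ ($n = -2 - \left(- \frac{67}{48} - \frac{1}{5}\right) = -2 - - \frac{383}{240} = -2 + \left(\frac{1}{5} + \frac{67}{48}\right) = -2 + \frac{383}{240} = - \frac{97}{240} \approx -0.40417$)
$\left(5^{3} - 95\right) n = \left(5^{3} - 95\right) \left(- \frac{97}{240}\right) = \left(125 - 95\right) \left(- \frac{97}{240}\right) = 30 \left(- \frac{97}{240}\right) = - \frac{97}{8}$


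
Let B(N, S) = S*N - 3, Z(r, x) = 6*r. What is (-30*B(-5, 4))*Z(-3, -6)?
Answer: -12420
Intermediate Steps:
B(N, S) = -3 + N*S (B(N, S) = N*S - 3 = -3 + N*S)
(-30*B(-5, 4))*Z(-3, -6) = (-30*(-3 - 5*4))*(6*(-3)) = -30*(-3 - 20)*(-18) = -30*(-23)*(-18) = 690*(-18) = -12420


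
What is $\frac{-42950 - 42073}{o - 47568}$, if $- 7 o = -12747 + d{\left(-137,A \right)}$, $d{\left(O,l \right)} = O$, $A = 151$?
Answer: $\frac{595161}{320092} \approx 1.8593$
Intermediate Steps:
$o = \frac{12884}{7}$ ($o = - \frac{-12747 - 137}{7} = \left(- \frac{1}{7}\right) \left(-12884\right) = \frac{12884}{7} \approx 1840.6$)
$\frac{-42950 - 42073}{o - 47568} = \frac{-42950 - 42073}{\frac{12884}{7} - 47568} = - \frac{85023}{- \frac{320092}{7}} = \left(-85023\right) \left(- \frac{7}{320092}\right) = \frac{595161}{320092}$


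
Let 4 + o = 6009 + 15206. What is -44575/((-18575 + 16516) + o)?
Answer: -44575/19152 ≈ -2.3274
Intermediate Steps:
o = 21211 (o = -4 + (6009 + 15206) = -4 + 21215 = 21211)
-44575/((-18575 + 16516) + o) = -44575/((-18575 + 16516) + 21211) = -44575/(-2059 + 21211) = -44575/19152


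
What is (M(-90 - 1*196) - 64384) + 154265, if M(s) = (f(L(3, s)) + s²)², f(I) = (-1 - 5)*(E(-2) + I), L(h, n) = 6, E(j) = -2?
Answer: 6686749865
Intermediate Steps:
f(I) = 12 - 6*I (f(I) = (-1 - 5)*(-2 + I) = -6*(-2 + I) = 12 - 6*I)
M(s) = (-24 + s²)² (M(s) = ((12 - 6*6) + s²)² = ((12 - 36) + s²)² = (-24 + s²)²)
(M(-90 - 1*196) - 64384) + 154265 = ((-24 + (-90 - 1*196)²)² - 64384) + 154265 = ((-24 + (-90 - 196)²)² - 64384) + 154265 = ((-24 + (-286)²)² - 64384) + 154265 = ((-24 + 81796)² - 64384) + 154265 = (81772² - 64384) + 154265 = (6686659984 - 64384) + 154265 = 6686595600 + 154265 = 6686749865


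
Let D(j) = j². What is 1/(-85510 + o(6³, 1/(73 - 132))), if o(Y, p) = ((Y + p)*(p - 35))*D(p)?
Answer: -12117361/1036181866148 ≈ -1.1694e-5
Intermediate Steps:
o(Y, p) = p²*(-35 + p)*(Y + p) (o(Y, p) = ((Y + p)*(p - 35))*p² = ((Y + p)*(-35 + p))*p² = ((-35 + p)*(Y + p))*p² = p²*(-35 + p)*(Y + p))
1/(-85510 + o(6³, 1/(73 - 132))) = 1/(-85510 + (1/(73 - 132))²*((1/(73 - 132))² - 35*6³ - 35/(73 - 132) + 6³/(73 - 132))) = 1/(-85510 + (1/(-59))²*((1/(-59))² - 35*216 - 35/(-59) + 216/(-59))) = 1/(-85510 + (-1/59)²*((-1/59)² - 7560 - 35*(-1/59) + 216*(-1/59))) = 1/(-85510 + (1/3481 - 7560 + 35/59 - 216/59)/3481) = 1/(-85510 + (1/3481)*(-26327038/3481)) = 1/(-85510 - 26327038/12117361) = 1/(-1036181866148/12117361) = -12117361/1036181866148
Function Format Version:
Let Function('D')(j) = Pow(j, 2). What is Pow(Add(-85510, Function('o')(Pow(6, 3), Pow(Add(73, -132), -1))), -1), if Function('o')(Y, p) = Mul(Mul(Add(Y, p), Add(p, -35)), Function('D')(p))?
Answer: Rational(-12117361, 1036181866148) ≈ -1.1694e-5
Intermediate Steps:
Function('o')(Y, p) = Mul(Pow(p, 2), Add(-35, p), Add(Y, p)) (Function('o')(Y, p) = Mul(Mul(Add(Y, p), Add(p, -35)), Pow(p, 2)) = Mul(Mul(Add(Y, p), Add(-35, p)), Pow(p, 2)) = Mul(Mul(Add(-35, p), Add(Y, p)), Pow(p, 2)) = Mul(Pow(p, 2), Add(-35, p), Add(Y, p)))
Pow(Add(-85510, Function('o')(Pow(6, 3), Pow(Add(73, -132), -1))), -1) = Pow(Add(-85510, Mul(Pow(Pow(Add(73, -132), -1), 2), Add(Pow(Pow(Add(73, -132), -1), 2), Mul(-35, Pow(6, 3)), Mul(-35, Pow(Add(73, -132), -1)), Mul(Pow(6, 3), Pow(Add(73, -132), -1))))), -1) = Pow(Add(-85510, Mul(Pow(Pow(-59, -1), 2), Add(Pow(Pow(-59, -1), 2), Mul(-35, 216), Mul(-35, Pow(-59, -1)), Mul(216, Pow(-59, -1))))), -1) = Pow(Add(-85510, Mul(Pow(Rational(-1, 59), 2), Add(Pow(Rational(-1, 59), 2), -7560, Mul(-35, Rational(-1, 59)), Mul(216, Rational(-1, 59))))), -1) = Pow(Add(-85510, Mul(Rational(1, 3481), Add(Rational(1, 3481), -7560, Rational(35, 59), Rational(-216, 59)))), -1) = Pow(Add(-85510, Mul(Rational(1, 3481), Rational(-26327038, 3481))), -1) = Pow(Add(-85510, Rational(-26327038, 12117361)), -1) = Pow(Rational(-1036181866148, 12117361), -1) = Rational(-12117361, 1036181866148)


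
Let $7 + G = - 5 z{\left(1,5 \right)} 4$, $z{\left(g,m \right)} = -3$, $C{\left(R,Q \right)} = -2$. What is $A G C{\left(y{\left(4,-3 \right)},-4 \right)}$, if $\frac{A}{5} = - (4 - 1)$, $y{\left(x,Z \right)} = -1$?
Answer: $1590$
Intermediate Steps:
$A = -15$ ($A = 5 \left(- (4 - 1)\right) = 5 \left(\left(-1\right) 3\right) = 5 \left(-3\right) = -15$)
$G = 53$ ($G = -7 + \left(-5\right) \left(-3\right) 4 = -7 + 15 \cdot 4 = -7 + 60 = 53$)
$A G C{\left(y{\left(4,-3 \right)},-4 \right)} = \left(-15\right) 53 \left(-2\right) = \left(-795\right) \left(-2\right) = 1590$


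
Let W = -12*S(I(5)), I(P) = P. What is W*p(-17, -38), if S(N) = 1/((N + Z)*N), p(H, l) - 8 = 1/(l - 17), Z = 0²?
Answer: -5268/1375 ≈ -3.8313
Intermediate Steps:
Z = 0
p(H, l) = 8 + 1/(-17 + l) (p(H, l) = 8 + 1/(l - 17) = 8 + 1/(-17 + l))
S(N) = N⁻² (S(N) = 1/((N + 0)*N) = 1/(N*N) = N⁻²)
W = -12/25 (W = -12/5² = -12*1/25 = -12/25 ≈ -0.48000)
W*p(-17, -38) = -12*(-135 + 8*(-38))/(25*(-17 - 38)) = -12*(-135 - 304)/(25*(-55)) = -(-12)*(-439)/1375 = -12/25*439/55 = -5268/1375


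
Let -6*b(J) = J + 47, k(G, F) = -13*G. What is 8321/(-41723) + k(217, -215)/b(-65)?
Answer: -117725546/125169 ≈ -940.53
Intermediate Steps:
b(J) = -47/6 - J/6 (b(J) = -(J + 47)/6 = -(47 + J)/6 = -47/6 - J/6)
8321/(-41723) + k(217, -215)/b(-65) = 8321/(-41723) + (-13*217)/(-47/6 - ⅙*(-65)) = 8321*(-1/41723) - 2821/(-47/6 + 65/6) = -8321/41723 - 2821/3 = -117725546/125169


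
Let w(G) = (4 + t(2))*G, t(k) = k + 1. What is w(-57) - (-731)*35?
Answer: 25186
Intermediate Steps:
t(k) = 1 + k
w(G) = 7*G (w(G) = (4 + (1 + 2))*G = (4 + 3)*G = 7*G)
w(-57) - (-731)*35 = 7*(-57) - (-731)*35 = -399 - 1*(-25585) = -399 + 25585 = 25186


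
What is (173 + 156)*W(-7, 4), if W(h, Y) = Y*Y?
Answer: 5264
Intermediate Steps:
W(h, Y) = Y²
(173 + 156)*W(-7, 4) = (173 + 156)*4² = 329*16 = 5264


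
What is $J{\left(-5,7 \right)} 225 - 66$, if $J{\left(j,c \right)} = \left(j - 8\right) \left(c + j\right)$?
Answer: $-5916$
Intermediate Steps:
$J{\left(j,c \right)} = \left(-8 + j\right) \left(c + j\right)$
$J{\left(-5,7 \right)} 225 - 66 = \left(\left(-5\right)^{2} - 56 - -40 + 7 \left(-5\right)\right) 225 - 66 = \left(25 - 56 + 40 - 35\right) 225 - 66 = \left(-26\right) 225 - 66 = -5850 - 66 = -5916$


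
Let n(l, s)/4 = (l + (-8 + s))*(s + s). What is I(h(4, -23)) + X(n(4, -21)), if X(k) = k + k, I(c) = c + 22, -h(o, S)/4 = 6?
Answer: 8398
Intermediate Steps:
h(o, S) = -24 (h(o, S) = -4*6 = -24)
n(l, s) = 8*s*(-8 + l + s) (n(l, s) = 4*((l + (-8 + s))*(s + s)) = 4*((-8 + l + s)*(2*s)) = 4*(2*s*(-8 + l + s)) = 8*s*(-8 + l + s))
I(c) = 22 + c
X(k) = 2*k
I(h(4, -23)) + X(n(4, -21)) = (22 - 24) + 2*(8*(-21)*(-8 + 4 - 21)) = -2 + 2*(8*(-21)*(-25)) = -2 + 2*4200 = -2 + 8400 = 8398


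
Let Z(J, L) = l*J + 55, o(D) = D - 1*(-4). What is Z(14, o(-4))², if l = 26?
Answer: 175561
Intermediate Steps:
o(D) = 4 + D (o(D) = D + 4 = 4 + D)
Z(J, L) = 55 + 26*J (Z(J, L) = 26*J + 55 = 55 + 26*J)
Z(14, o(-4))² = (55 + 26*14)² = (55 + 364)² = 419² = 175561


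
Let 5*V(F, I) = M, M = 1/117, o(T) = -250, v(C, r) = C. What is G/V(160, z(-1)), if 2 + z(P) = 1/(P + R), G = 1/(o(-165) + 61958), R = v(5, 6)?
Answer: 585/61708 ≈ 0.0094801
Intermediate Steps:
R = 5
G = 1/61708 (G = 1/(-250 + 61958) = 1/61708 ≈ 1.6205e-5)
z(P) = -2 + 1/(5 + P) (z(P) = -2 + 1/(P + 5) = -2 + 1/(5 + P))
M = 1/117 ≈ 0.0085470
V(F, I) = 1/585 (V(F, I) = (1/5)*(1/117) = 1/585)
G/V(160, z(-1)) = 1/(61708*(1/585)) = (1/61708)*585 = 585/61708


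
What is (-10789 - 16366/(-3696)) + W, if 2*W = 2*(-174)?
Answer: -2893063/264 ≈ -10959.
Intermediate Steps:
W = -174 (W = (2*(-174))/2 = (½)*(-348) = -174)
(-10789 - 16366/(-3696)) + W = (-10789 - 16366/(-3696)) - 174 = (-10789 - 16366*(-1/3696)) - 174 = (-10789 + 1169/264) - 174 = -2847127/264 - 174 = -2893063/264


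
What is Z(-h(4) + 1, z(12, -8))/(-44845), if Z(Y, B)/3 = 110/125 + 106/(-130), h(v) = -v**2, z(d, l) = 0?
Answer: -63/14574625 ≈ -4.3226e-6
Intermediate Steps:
Z(Y, B) = 63/325 (Z(Y, B) = 3*(110/125 + 106/(-130)) = 3*(110*(1/125) + 106*(-1/130)) = 3*(22/25 - 53/65) = 3*(21/325) = 63/325)
Z(-h(4) + 1, z(12, -8))/(-44845) = (63/325)/(-44845) = (63/325)*(-1/44845) = -63/14574625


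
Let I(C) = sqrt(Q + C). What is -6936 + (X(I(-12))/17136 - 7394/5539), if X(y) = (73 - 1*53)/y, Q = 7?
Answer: -38425898/5539 - I*sqrt(5)/4284 ≈ -6937.3 - 0.00052196*I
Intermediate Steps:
I(C) = sqrt(7 + C)
X(y) = 20/y (X(y) = (73 - 53)/y = 20/y)
-6936 + (X(I(-12))/17136 - 7394/5539) = -6936 + ((20/(sqrt(7 - 12)))/17136 - 7394/5539) = -6936 + ((20/(sqrt(-5)))*(1/17136) - 7394*1/5539) = -6936 + ((20/((I*sqrt(5))))*(1/17136) - 7394/5539) = -6936 + ((20*(-I*sqrt(5)/5))*(1/17136) - 7394/5539) = -6936 + (-4*I*sqrt(5)*(1/17136) - 7394/5539) = -6936 + (-I*sqrt(5)/4284 - 7394/5539) = -6936 + (-7394/5539 - I*sqrt(5)/4284) = -38425898/5539 - I*sqrt(5)/4284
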